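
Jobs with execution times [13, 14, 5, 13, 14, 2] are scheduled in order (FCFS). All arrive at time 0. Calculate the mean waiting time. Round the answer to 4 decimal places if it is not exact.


FCFS order (as given): [13, 14, 5, 13, 14, 2]
Waiting times:
  Job 1: wait = 0
  Job 2: wait = 13
  Job 3: wait = 27
  Job 4: wait = 32
  Job 5: wait = 45
  Job 6: wait = 59
Sum of waiting times = 176
Average waiting time = 176/6 = 29.3333

29.3333


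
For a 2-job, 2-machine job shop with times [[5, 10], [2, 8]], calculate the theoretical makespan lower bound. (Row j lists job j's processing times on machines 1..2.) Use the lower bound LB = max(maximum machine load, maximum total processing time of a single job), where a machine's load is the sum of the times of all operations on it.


Machine loads:
  Machine 1: 5 + 2 = 7
  Machine 2: 10 + 8 = 18
Max machine load = 18
Job totals:
  Job 1: 15
  Job 2: 10
Max job total = 15
Lower bound = max(18, 15) = 18

18


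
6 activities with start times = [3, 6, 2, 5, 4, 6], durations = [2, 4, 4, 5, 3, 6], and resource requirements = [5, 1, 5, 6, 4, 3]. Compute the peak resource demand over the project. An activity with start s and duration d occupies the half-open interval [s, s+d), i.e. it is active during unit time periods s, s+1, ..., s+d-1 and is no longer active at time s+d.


Each activity i is active on [start_i, start_i + duration_i).
Compute total resource usage per time slot:
  t=0: active resources = [], total = 0
  t=1: active resources = [], total = 0
  t=2: active resources = [5], total = 5
  t=3: active resources = [5, 5], total = 10
  t=4: active resources = [5, 5, 4], total = 14
  t=5: active resources = [5, 6, 4], total = 15
  t=6: active resources = [1, 6, 4, 3], total = 14
  t=7: active resources = [1, 6, 3], total = 10
  t=8: active resources = [1, 6, 3], total = 10
  t=9: active resources = [1, 6, 3], total = 10
  t=10: active resources = [3], total = 3
  t=11: active resources = [3], total = 3
Peak resource demand = 15

15


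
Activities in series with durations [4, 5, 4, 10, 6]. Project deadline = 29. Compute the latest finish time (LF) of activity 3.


LF(activity 3) = deadline - sum of successor durations
Successors: activities 4 through 5 with durations [10, 6]
Sum of successor durations = 16
LF = 29 - 16 = 13

13


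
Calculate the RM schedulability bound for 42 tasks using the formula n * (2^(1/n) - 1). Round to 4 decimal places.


Compute 2^(1/42) = 1.0166404394
Subtract 1: 1.0166404394 - 1 = 0.0166404394
Multiply by n: 42 * 0.0166404394 = 0.6988984548
Round to 4 dp: 0.6989

0.6989


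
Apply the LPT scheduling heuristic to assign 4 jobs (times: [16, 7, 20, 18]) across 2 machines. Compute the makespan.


Sort jobs in decreasing order (LPT): [20, 18, 16, 7]
Assign each job to the least loaded machine:
  Machine 1: jobs [20, 7], load = 27
  Machine 2: jobs [18, 16], load = 34
Makespan = max load = 34

34


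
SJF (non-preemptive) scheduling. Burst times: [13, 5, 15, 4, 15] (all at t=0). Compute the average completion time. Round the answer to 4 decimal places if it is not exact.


SJF order (ascending): [4, 5, 13, 15, 15]
Completion times:
  Job 1: burst=4, C=4
  Job 2: burst=5, C=9
  Job 3: burst=13, C=22
  Job 4: burst=15, C=37
  Job 5: burst=15, C=52
Average completion = 124/5 = 24.8

24.8


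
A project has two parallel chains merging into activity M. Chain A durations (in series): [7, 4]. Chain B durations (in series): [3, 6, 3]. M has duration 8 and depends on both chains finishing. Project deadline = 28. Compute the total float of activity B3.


Forward pass: ES(B3) = sum of predecessors on chain B = 9
EF = ES + duration = 9 + 3 = 12
Backward pass: LF(M) = deadline = 28; LS(M) = 28 - 8 = 20
LF(B3) = LS(M) - sum(successors on chain B) = 20 - 0 = 20
LS = LF - duration = 20 - 3 = 17
Total float = LS - ES = 17 - 9 = 8

8


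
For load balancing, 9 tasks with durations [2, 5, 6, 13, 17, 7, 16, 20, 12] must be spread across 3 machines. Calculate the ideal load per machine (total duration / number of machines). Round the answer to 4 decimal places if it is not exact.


Total processing time = 2 + 5 + 6 + 13 + 17 + 7 + 16 + 20 + 12 = 98
Number of machines = 3
Ideal balanced load = 98 / 3 = 32.6667

32.6667


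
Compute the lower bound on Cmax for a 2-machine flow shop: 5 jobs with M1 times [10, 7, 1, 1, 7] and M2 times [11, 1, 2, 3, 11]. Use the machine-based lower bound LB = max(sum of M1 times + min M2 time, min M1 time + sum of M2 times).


LB1 = sum(M1 times) + min(M2 times) = 26 + 1 = 27
LB2 = min(M1 times) + sum(M2 times) = 1 + 28 = 29
Lower bound = max(LB1, LB2) = max(27, 29) = 29

29


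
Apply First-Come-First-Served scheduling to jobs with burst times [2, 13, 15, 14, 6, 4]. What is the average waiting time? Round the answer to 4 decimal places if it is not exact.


FCFS order (as given): [2, 13, 15, 14, 6, 4]
Waiting times:
  Job 1: wait = 0
  Job 2: wait = 2
  Job 3: wait = 15
  Job 4: wait = 30
  Job 5: wait = 44
  Job 6: wait = 50
Sum of waiting times = 141
Average waiting time = 141/6 = 23.5

23.5


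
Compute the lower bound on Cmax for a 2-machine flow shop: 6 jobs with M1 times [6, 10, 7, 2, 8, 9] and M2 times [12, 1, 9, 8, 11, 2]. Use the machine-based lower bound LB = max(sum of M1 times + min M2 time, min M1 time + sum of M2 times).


LB1 = sum(M1 times) + min(M2 times) = 42 + 1 = 43
LB2 = min(M1 times) + sum(M2 times) = 2 + 43 = 45
Lower bound = max(LB1, LB2) = max(43, 45) = 45

45


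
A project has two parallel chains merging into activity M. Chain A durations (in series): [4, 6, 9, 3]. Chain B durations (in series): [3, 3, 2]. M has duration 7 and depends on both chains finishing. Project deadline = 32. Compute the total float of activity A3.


Forward pass: ES(A3) = sum of predecessors on chain A = 10
EF = ES + duration = 10 + 9 = 19
Backward pass: LF(M) = deadline = 32; LS(M) = 32 - 7 = 25
LF(A3) = LS(M) - sum(successors on chain A) = 25 - 3 = 22
LS = LF - duration = 22 - 9 = 13
Total float = LS - ES = 13 - 10 = 3

3


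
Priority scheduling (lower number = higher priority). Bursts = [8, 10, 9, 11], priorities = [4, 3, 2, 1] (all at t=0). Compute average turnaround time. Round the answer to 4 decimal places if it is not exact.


Sort by priority (ascending = highest first):
Order: [(1, 11), (2, 9), (3, 10), (4, 8)]
Completion times:
  Priority 1, burst=11, C=11
  Priority 2, burst=9, C=20
  Priority 3, burst=10, C=30
  Priority 4, burst=8, C=38
Average turnaround = 99/4 = 24.75

24.75


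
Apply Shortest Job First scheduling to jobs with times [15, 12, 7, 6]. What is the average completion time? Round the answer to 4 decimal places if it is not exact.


SJF order (ascending): [6, 7, 12, 15]
Completion times:
  Job 1: burst=6, C=6
  Job 2: burst=7, C=13
  Job 3: burst=12, C=25
  Job 4: burst=15, C=40
Average completion = 84/4 = 21.0

21.0


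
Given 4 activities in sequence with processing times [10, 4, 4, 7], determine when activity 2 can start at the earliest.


Activity 2 starts after activities 1 through 1 complete.
Predecessor durations: [10]
ES = 10 = 10

10


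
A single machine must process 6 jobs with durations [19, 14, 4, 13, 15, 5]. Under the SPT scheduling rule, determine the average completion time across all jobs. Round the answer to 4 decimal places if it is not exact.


Sort jobs by processing time (SPT order): [4, 5, 13, 14, 15, 19]
Compute completion times sequentially:
  Job 1: processing = 4, completes at 4
  Job 2: processing = 5, completes at 9
  Job 3: processing = 13, completes at 22
  Job 4: processing = 14, completes at 36
  Job 5: processing = 15, completes at 51
  Job 6: processing = 19, completes at 70
Sum of completion times = 192
Average completion time = 192/6 = 32.0

32.0


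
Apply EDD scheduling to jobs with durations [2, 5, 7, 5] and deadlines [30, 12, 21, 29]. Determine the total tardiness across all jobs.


Sort by due date (EDD order): [(5, 12), (7, 21), (5, 29), (2, 30)]
Compute completion times and tardiness:
  Job 1: p=5, d=12, C=5, tardiness=max(0,5-12)=0
  Job 2: p=7, d=21, C=12, tardiness=max(0,12-21)=0
  Job 3: p=5, d=29, C=17, tardiness=max(0,17-29)=0
  Job 4: p=2, d=30, C=19, tardiness=max(0,19-30)=0
Total tardiness = 0

0


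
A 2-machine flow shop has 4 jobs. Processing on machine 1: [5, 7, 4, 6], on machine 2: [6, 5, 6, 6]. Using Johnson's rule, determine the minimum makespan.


Apply Johnson's rule:
  Group 1 (a <= b): [(3, 4, 6), (1, 5, 6), (4, 6, 6)]
  Group 2 (a > b): [(2, 7, 5)]
Optimal job order: [3, 1, 4, 2]
Schedule:
  Job 3: M1 done at 4, M2 done at 10
  Job 1: M1 done at 9, M2 done at 16
  Job 4: M1 done at 15, M2 done at 22
  Job 2: M1 done at 22, M2 done at 27
Makespan = 27

27


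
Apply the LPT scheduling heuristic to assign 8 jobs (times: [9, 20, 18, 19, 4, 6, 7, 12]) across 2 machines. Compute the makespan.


Sort jobs in decreasing order (LPT): [20, 19, 18, 12, 9, 7, 6, 4]
Assign each job to the least loaded machine:
  Machine 1: jobs [20, 12, 9, 6], load = 47
  Machine 2: jobs [19, 18, 7, 4], load = 48
Makespan = max load = 48

48


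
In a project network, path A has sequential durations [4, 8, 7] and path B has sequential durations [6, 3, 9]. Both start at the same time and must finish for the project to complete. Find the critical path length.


Path A total = 4 + 8 + 7 = 19
Path B total = 6 + 3 + 9 = 18
Critical path = longest path = max(19, 18) = 19

19


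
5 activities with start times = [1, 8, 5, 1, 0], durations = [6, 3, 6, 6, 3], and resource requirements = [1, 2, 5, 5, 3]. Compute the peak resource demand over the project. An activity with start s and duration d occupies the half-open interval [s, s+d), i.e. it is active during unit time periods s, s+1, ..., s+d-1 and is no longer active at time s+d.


Each activity i is active on [start_i, start_i + duration_i).
Compute total resource usage per time slot:
  t=0: active resources = [3], total = 3
  t=1: active resources = [1, 5, 3], total = 9
  t=2: active resources = [1, 5, 3], total = 9
  t=3: active resources = [1, 5], total = 6
  t=4: active resources = [1, 5], total = 6
  t=5: active resources = [1, 5, 5], total = 11
  t=6: active resources = [1, 5, 5], total = 11
  t=7: active resources = [5], total = 5
  t=8: active resources = [2, 5], total = 7
  t=9: active resources = [2, 5], total = 7
  t=10: active resources = [2, 5], total = 7
Peak resource demand = 11

11


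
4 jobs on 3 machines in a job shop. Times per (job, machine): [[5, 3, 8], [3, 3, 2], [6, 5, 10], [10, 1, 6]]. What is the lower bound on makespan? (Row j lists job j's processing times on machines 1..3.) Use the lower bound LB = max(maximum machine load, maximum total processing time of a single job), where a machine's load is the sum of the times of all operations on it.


Machine loads:
  Machine 1: 5 + 3 + 6 + 10 = 24
  Machine 2: 3 + 3 + 5 + 1 = 12
  Machine 3: 8 + 2 + 10 + 6 = 26
Max machine load = 26
Job totals:
  Job 1: 16
  Job 2: 8
  Job 3: 21
  Job 4: 17
Max job total = 21
Lower bound = max(26, 21) = 26

26


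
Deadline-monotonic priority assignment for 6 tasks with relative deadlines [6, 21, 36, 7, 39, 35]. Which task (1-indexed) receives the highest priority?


Sort tasks by relative deadline (ascending):
  Task 1: deadline = 6
  Task 4: deadline = 7
  Task 2: deadline = 21
  Task 6: deadline = 35
  Task 3: deadline = 36
  Task 5: deadline = 39
Priority order (highest first): [1, 4, 2, 6, 3, 5]
Highest priority task = 1

1


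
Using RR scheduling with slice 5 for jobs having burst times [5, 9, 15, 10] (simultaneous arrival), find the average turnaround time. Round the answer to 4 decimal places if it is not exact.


Time quantum = 5
Execution trace:
  J1 runs 5 units, time = 5
  J2 runs 5 units, time = 10
  J3 runs 5 units, time = 15
  J4 runs 5 units, time = 20
  J2 runs 4 units, time = 24
  J3 runs 5 units, time = 29
  J4 runs 5 units, time = 34
  J3 runs 5 units, time = 39
Finish times: [5, 24, 39, 34]
Average turnaround = 102/4 = 25.5

25.5


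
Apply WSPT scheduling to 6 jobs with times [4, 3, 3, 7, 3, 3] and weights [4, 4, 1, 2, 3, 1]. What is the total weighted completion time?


Compute p/w ratios and sort ascending (WSPT): [(3, 4), (4, 4), (3, 3), (3, 1), (3, 1), (7, 2)]
Compute weighted completion times:
  Job (p=3,w=4): C=3, w*C=4*3=12
  Job (p=4,w=4): C=7, w*C=4*7=28
  Job (p=3,w=3): C=10, w*C=3*10=30
  Job (p=3,w=1): C=13, w*C=1*13=13
  Job (p=3,w=1): C=16, w*C=1*16=16
  Job (p=7,w=2): C=23, w*C=2*23=46
Total weighted completion time = 145

145


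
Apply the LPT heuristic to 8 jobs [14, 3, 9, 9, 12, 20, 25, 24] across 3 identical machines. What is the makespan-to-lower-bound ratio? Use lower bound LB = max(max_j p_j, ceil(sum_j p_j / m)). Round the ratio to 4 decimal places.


LPT order: [25, 24, 20, 14, 12, 9, 9, 3]
Machine loads after assignment: [43, 36, 37]
LPT makespan = 43
Lower bound = max(max_job, ceil(total/3)) = max(25, 39) = 39
Ratio = 43 / 39 = 1.1026

1.1026


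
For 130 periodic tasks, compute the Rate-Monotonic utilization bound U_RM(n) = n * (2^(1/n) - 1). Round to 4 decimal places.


Compute 2^(1/130) = 1.0053461413
Subtract 1: 1.0053461413 - 1 = 0.0053461413
Multiply by n: 130 * 0.0053461413 = 0.6949983690
Round to 4 dp: 0.6950

0.6950


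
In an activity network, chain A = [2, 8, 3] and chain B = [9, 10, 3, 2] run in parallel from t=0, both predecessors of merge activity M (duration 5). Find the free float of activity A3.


ES(A3) = sum of predecessors on chain A = 10
EF(A3) = ES + duration = 10 + 3 = 13
Successor of A3 is M. ES(M) = max(sum(A), sum(B)) = max(13, 24) = 24
Free float = ES(successor) - EF(current) = 24 - 13 = 11

11


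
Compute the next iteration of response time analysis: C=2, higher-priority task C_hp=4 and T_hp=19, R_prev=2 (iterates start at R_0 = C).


R_next = C + ceil(R_prev / T_hp) * C_hp
ceil(2 / 19) = ceil(0.1053) = 1
Interference = 1 * 4 = 4
R_next = 2 + 4 = 6

6


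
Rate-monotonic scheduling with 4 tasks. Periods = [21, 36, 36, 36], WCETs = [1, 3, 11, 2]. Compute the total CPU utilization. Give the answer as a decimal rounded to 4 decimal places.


Compute individual utilizations (exact fractions):
  Task 1: C/T = 1/21 (approx. 0.0476)
  Task 2: C/T = 3/36 = 1/12 (approx. 0.0833)
  Task 3: C/T = 11/36 (approx. 0.3056)
  Task 4: C/T = 2/36 = 1/18 (approx. 0.0556)
Total utilization U = 1/21 + 1/12 + 11/36 + 1/18 = 31/63
Rounded to 4 decimal places: U = 0.4921
RM (Liu & Layland) bound for 4 tasks = 0.756828; compare with U = 31/63 (approx. 0.492063)
U <= bound, so schedulable by RM sufficient condition.

0.4921


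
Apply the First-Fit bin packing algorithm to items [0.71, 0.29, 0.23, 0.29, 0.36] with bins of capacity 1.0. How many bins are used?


Place items sequentially using First-Fit:
  Item 0.71 -> new Bin 1
  Item 0.29 -> Bin 1 (now 1.0)
  Item 0.23 -> new Bin 2
  Item 0.29 -> Bin 2 (now 0.52)
  Item 0.36 -> Bin 2 (now 0.88)
Total bins used = 2

2


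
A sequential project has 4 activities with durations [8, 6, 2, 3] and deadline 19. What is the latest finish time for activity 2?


LF(activity 2) = deadline - sum of successor durations
Successors: activities 3 through 4 with durations [2, 3]
Sum of successor durations = 5
LF = 19 - 5 = 14

14


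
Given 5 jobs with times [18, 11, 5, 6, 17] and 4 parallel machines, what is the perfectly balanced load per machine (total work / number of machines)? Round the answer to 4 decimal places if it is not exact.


Total processing time = 18 + 11 + 5 + 6 + 17 = 57
Number of machines = 4
Ideal balanced load = 57 / 4 = 14.25

14.25


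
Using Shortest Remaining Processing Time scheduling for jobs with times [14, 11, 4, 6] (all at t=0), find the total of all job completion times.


Since all jobs arrive at t=0, SRPT equals SPT ordering.
SPT order: [4, 6, 11, 14]
Completion times:
  Job 1: p=4, C=4
  Job 2: p=6, C=10
  Job 3: p=11, C=21
  Job 4: p=14, C=35
Total completion time = 4 + 10 + 21 + 35 = 70

70


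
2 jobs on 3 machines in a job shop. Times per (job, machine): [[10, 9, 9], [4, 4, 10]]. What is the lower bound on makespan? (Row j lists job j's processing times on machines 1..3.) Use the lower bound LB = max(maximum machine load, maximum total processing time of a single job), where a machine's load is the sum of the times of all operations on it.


Machine loads:
  Machine 1: 10 + 4 = 14
  Machine 2: 9 + 4 = 13
  Machine 3: 9 + 10 = 19
Max machine load = 19
Job totals:
  Job 1: 28
  Job 2: 18
Max job total = 28
Lower bound = max(19, 28) = 28

28


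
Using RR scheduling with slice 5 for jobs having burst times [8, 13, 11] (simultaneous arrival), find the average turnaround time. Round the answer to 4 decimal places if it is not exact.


Time quantum = 5
Execution trace:
  J1 runs 5 units, time = 5
  J2 runs 5 units, time = 10
  J3 runs 5 units, time = 15
  J1 runs 3 units, time = 18
  J2 runs 5 units, time = 23
  J3 runs 5 units, time = 28
  J2 runs 3 units, time = 31
  J3 runs 1 units, time = 32
Finish times: [18, 31, 32]
Average turnaround = 81/3 = 27.0

27.0


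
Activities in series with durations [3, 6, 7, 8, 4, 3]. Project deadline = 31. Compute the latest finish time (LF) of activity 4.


LF(activity 4) = deadline - sum of successor durations
Successors: activities 5 through 6 with durations [4, 3]
Sum of successor durations = 7
LF = 31 - 7 = 24

24


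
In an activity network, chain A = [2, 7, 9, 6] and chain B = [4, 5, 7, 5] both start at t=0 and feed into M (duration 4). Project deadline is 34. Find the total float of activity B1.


Forward pass: ES(B1) = sum of predecessors on chain B = 0
EF = ES + duration = 0 + 4 = 4
Backward pass: LF(M) = deadline = 34; LS(M) = 34 - 4 = 30
LF(B1) = LS(M) - sum(successors on chain B) = 30 - 17 = 13
LS = LF - duration = 13 - 4 = 9
Total float = LS - ES = 9 - 0 = 9

9


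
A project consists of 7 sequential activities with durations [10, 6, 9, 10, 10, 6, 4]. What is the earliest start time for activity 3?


Activity 3 starts after activities 1 through 2 complete.
Predecessor durations: [10, 6]
ES = 10 + 6 = 16

16


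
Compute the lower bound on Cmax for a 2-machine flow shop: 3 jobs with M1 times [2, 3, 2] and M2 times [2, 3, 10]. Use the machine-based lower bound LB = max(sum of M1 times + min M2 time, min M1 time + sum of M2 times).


LB1 = sum(M1 times) + min(M2 times) = 7 + 2 = 9
LB2 = min(M1 times) + sum(M2 times) = 2 + 15 = 17
Lower bound = max(LB1, LB2) = max(9, 17) = 17

17


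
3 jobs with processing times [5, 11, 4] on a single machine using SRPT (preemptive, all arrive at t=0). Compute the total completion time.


Since all jobs arrive at t=0, SRPT equals SPT ordering.
SPT order: [4, 5, 11]
Completion times:
  Job 1: p=4, C=4
  Job 2: p=5, C=9
  Job 3: p=11, C=20
Total completion time = 4 + 9 + 20 = 33

33


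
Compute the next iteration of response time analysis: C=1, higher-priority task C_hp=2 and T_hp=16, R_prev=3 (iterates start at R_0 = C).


R_next = C + ceil(R_prev / T_hp) * C_hp
ceil(3 / 16) = ceil(0.1875) = 1
Interference = 1 * 2 = 2
R_next = 1 + 2 = 3
R_next = R_prev, so the iteration has converged (response time = 3).

3


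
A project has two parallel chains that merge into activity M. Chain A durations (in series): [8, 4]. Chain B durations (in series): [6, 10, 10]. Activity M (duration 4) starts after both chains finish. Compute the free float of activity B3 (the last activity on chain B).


ES(B3) = sum of predecessors on chain B = 16
EF(B3) = ES + duration = 16 + 10 = 26
Successor of B3 is M. ES(M) = max(sum(A), sum(B)) = max(12, 26) = 26
Free float = ES(successor) - EF(current) = 26 - 26 = 0

0


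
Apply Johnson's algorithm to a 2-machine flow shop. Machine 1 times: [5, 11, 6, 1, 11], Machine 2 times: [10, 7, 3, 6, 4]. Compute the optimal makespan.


Apply Johnson's rule:
  Group 1 (a <= b): [(4, 1, 6), (1, 5, 10)]
  Group 2 (a > b): [(2, 11, 7), (5, 11, 4), (3, 6, 3)]
Optimal job order: [4, 1, 2, 5, 3]
Schedule:
  Job 4: M1 done at 1, M2 done at 7
  Job 1: M1 done at 6, M2 done at 17
  Job 2: M1 done at 17, M2 done at 24
  Job 5: M1 done at 28, M2 done at 32
  Job 3: M1 done at 34, M2 done at 37
Makespan = 37

37


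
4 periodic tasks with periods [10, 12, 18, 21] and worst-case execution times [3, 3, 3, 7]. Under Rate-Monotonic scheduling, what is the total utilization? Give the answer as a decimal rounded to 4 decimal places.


Compute individual utilizations (exact fractions):
  Task 1: C/T = 3/10 (approx. 0.3)
  Task 2: C/T = 3/12 = 1/4 (approx. 0.25)
  Task 3: C/T = 3/18 = 1/6 (approx. 0.1667)
  Task 4: C/T = 7/21 = 1/3 (approx. 0.3333)
Total utilization U = 3/10 + 1/4 + 1/6 + 1/3 = 21/20
Rounded to 4 decimal places: U = 1.0500
RM (Liu & Layland) bound for 4 tasks = 0.756828; compare with U = 21/20 (approx. 1.050000)
U > 1, so the task set is not schedulable (processor overloaded).

1.0500


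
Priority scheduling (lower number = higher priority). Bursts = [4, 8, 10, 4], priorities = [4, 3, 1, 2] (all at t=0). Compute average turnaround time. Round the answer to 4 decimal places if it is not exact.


Sort by priority (ascending = highest first):
Order: [(1, 10), (2, 4), (3, 8), (4, 4)]
Completion times:
  Priority 1, burst=10, C=10
  Priority 2, burst=4, C=14
  Priority 3, burst=8, C=22
  Priority 4, burst=4, C=26
Average turnaround = 72/4 = 18.0

18.0


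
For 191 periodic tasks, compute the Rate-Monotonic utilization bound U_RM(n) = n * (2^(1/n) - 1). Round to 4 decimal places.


Compute 2^(1/191) = 1.0036356358
Subtract 1: 1.0036356358 - 1 = 0.0036356358
Multiply by n: 191 * 0.0036356358 = 0.6944064378
Round to 4 dp: 0.6944

0.6944


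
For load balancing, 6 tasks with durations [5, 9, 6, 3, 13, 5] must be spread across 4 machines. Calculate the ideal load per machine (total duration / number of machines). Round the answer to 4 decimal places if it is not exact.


Total processing time = 5 + 9 + 6 + 3 + 13 + 5 = 41
Number of machines = 4
Ideal balanced load = 41 / 4 = 10.25

10.25


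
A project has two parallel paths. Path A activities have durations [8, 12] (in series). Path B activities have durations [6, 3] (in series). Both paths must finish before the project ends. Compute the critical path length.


Path A total = 8 + 12 = 20
Path B total = 6 + 3 = 9
Critical path = longest path = max(20, 9) = 20

20


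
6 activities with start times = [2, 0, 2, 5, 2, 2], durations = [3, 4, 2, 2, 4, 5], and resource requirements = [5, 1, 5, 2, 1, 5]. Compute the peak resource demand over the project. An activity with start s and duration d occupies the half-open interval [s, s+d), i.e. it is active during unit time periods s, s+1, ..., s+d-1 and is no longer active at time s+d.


Each activity i is active on [start_i, start_i + duration_i).
Compute total resource usage per time slot:
  t=0: active resources = [1], total = 1
  t=1: active resources = [1], total = 1
  t=2: active resources = [5, 1, 5, 1, 5], total = 17
  t=3: active resources = [5, 1, 5, 1, 5], total = 17
  t=4: active resources = [5, 1, 5], total = 11
  t=5: active resources = [2, 1, 5], total = 8
  t=6: active resources = [2, 5], total = 7
Peak resource demand = 17

17


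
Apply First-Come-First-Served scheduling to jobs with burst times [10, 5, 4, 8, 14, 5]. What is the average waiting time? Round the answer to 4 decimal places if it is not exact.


FCFS order (as given): [10, 5, 4, 8, 14, 5]
Waiting times:
  Job 1: wait = 0
  Job 2: wait = 10
  Job 3: wait = 15
  Job 4: wait = 19
  Job 5: wait = 27
  Job 6: wait = 41
Sum of waiting times = 112
Average waiting time = 112/6 = 18.6667

18.6667


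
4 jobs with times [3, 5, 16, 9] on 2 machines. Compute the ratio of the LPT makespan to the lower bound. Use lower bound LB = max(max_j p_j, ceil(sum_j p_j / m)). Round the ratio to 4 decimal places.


LPT order: [16, 9, 5, 3]
Machine loads after assignment: [16, 17]
LPT makespan = 17
Lower bound = max(max_job, ceil(total/2)) = max(16, 17) = 17
Ratio = 17 / 17 = 1.0

1.0


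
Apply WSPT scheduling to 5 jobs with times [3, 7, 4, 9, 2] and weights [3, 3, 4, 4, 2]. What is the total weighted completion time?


Compute p/w ratios and sort ascending (WSPT): [(3, 3), (4, 4), (2, 2), (9, 4), (7, 3)]
Compute weighted completion times:
  Job (p=3,w=3): C=3, w*C=3*3=9
  Job (p=4,w=4): C=7, w*C=4*7=28
  Job (p=2,w=2): C=9, w*C=2*9=18
  Job (p=9,w=4): C=18, w*C=4*18=72
  Job (p=7,w=3): C=25, w*C=3*25=75
Total weighted completion time = 202

202


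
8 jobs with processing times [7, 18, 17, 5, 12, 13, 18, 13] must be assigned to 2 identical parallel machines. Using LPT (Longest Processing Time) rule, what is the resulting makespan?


Sort jobs in decreasing order (LPT): [18, 18, 17, 13, 13, 12, 7, 5]
Assign each job to the least loaded machine:
  Machine 1: jobs [18, 17, 12, 5], load = 52
  Machine 2: jobs [18, 13, 13, 7], load = 51
Makespan = max load = 52

52


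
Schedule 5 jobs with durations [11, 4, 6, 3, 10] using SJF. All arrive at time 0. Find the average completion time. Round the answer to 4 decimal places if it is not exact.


SJF order (ascending): [3, 4, 6, 10, 11]
Completion times:
  Job 1: burst=3, C=3
  Job 2: burst=4, C=7
  Job 3: burst=6, C=13
  Job 4: burst=10, C=23
  Job 5: burst=11, C=34
Average completion = 80/5 = 16.0

16.0


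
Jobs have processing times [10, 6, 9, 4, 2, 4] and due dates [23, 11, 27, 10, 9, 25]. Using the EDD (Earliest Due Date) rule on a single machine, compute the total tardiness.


Sort by due date (EDD order): [(2, 9), (4, 10), (6, 11), (10, 23), (4, 25), (9, 27)]
Compute completion times and tardiness:
  Job 1: p=2, d=9, C=2, tardiness=max(0,2-9)=0
  Job 2: p=4, d=10, C=6, tardiness=max(0,6-10)=0
  Job 3: p=6, d=11, C=12, tardiness=max(0,12-11)=1
  Job 4: p=10, d=23, C=22, tardiness=max(0,22-23)=0
  Job 5: p=4, d=25, C=26, tardiness=max(0,26-25)=1
  Job 6: p=9, d=27, C=35, tardiness=max(0,35-27)=8
Total tardiness = 10

10


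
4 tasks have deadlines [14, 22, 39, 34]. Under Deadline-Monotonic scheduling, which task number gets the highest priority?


Sort tasks by relative deadline (ascending):
  Task 1: deadline = 14
  Task 2: deadline = 22
  Task 4: deadline = 34
  Task 3: deadline = 39
Priority order (highest first): [1, 2, 4, 3]
Highest priority task = 1

1


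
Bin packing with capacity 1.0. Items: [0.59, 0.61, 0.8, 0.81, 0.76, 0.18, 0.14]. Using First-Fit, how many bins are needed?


Place items sequentially using First-Fit:
  Item 0.59 -> new Bin 1
  Item 0.61 -> new Bin 2
  Item 0.8 -> new Bin 3
  Item 0.81 -> new Bin 4
  Item 0.76 -> new Bin 5
  Item 0.18 -> Bin 1 (now 0.77)
  Item 0.14 -> Bin 1 (now 0.91)
Total bins used = 5

5


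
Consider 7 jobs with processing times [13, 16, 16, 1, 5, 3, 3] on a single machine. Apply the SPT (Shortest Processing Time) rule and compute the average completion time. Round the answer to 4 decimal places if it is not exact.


Sort jobs by processing time (SPT order): [1, 3, 3, 5, 13, 16, 16]
Compute completion times sequentially:
  Job 1: processing = 1, completes at 1
  Job 2: processing = 3, completes at 4
  Job 3: processing = 3, completes at 7
  Job 4: processing = 5, completes at 12
  Job 5: processing = 13, completes at 25
  Job 6: processing = 16, completes at 41
  Job 7: processing = 16, completes at 57
Sum of completion times = 147
Average completion time = 147/7 = 21.0

21.0


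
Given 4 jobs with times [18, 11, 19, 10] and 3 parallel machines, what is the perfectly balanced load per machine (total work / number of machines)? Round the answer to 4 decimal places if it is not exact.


Total processing time = 18 + 11 + 19 + 10 = 58
Number of machines = 3
Ideal balanced load = 58 / 3 = 19.3333

19.3333


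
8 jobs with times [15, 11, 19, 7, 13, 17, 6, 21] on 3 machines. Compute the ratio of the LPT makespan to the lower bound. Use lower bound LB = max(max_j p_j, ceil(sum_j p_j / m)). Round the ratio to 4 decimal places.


LPT order: [21, 19, 17, 15, 13, 11, 7, 6]
Machine loads after assignment: [39, 38, 32]
LPT makespan = 39
Lower bound = max(max_job, ceil(total/3)) = max(21, 37) = 37
Ratio = 39 / 37 = 1.0541

1.0541


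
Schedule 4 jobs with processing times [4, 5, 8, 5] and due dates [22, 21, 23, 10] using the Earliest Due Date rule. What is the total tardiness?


Sort by due date (EDD order): [(5, 10), (5, 21), (4, 22), (8, 23)]
Compute completion times and tardiness:
  Job 1: p=5, d=10, C=5, tardiness=max(0,5-10)=0
  Job 2: p=5, d=21, C=10, tardiness=max(0,10-21)=0
  Job 3: p=4, d=22, C=14, tardiness=max(0,14-22)=0
  Job 4: p=8, d=23, C=22, tardiness=max(0,22-23)=0
Total tardiness = 0

0


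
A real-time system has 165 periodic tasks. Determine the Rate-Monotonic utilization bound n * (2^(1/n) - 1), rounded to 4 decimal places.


Compute 2^(1/165) = 1.0042097281
Subtract 1: 1.0042097281 - 1 = 0.0042097281
Multiply by n: 165 * 0.0042097281 = 0.6946051365
Round to 4 dp: 0.6946

0.6946


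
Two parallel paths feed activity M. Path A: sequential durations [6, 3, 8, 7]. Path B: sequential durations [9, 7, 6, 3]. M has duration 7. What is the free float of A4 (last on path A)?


ES(A4) = sum of predecessors on chain A = 17
EF(A4) = ES + duration = 17 + 7 = 24
Successor of A4 is M. ES(M) = max(sum(A), sum(B)) = max(24, 25) = 25
Free float = ES(successor) - EF(current) = 25 - 24 = 1

1


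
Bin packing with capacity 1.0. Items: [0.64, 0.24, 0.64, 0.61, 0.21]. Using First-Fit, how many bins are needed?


Place items sequentially using First-Fit:
  Item 0.64 -> new Bin 1
  Item 0.24 -> Bin 1 (now 0.88)
  Item 0.64 -> new Bin 2
  Item 0.61 -> new Bin 3
  Item 0.21 -> Bin 2 (now 0.85)
Total bins used = 3

3


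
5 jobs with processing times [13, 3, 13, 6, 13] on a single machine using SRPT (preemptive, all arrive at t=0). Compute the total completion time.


Since all jobs arrive at t=0, SRPT equals SPT ordering.
SPT order: [3, 6, 13, 13, 13]
Completion times:
  Job 1: p=3, C=3
  Job 2: p=6, C=9
  Job 3: p=13, C=22
  Job 4: p=13, C=35
  Job 5: p=13, C=48
Total completion time = 3 + 9 + 22 + 35 + 48 = 117

117


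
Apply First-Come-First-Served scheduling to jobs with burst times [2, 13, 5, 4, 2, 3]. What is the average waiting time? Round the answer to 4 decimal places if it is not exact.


FCFS order (as given): [2, 13, 5, 4, 2, 3]
Waiting times:
  Job 1: wait = 0
  Job 2: wait = 2
  Job 3: wait = 15
  Job 4: wait = 20
  Job 5: wait = 24
  Job 6: wait = 26
Sum of waiting times = 87
Average waiting time = 87/6 = 14.5

14.5


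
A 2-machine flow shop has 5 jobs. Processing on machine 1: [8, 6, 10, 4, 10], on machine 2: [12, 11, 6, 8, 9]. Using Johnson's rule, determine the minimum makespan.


Apply Johnson's rule:
  Group 1 (a <= b): [(4, 4, 8), (2, 6, 11), (1, 8, 12)]
  Group 2 (a > b): [(5, 10, 9), (3, 10, 6)]
Optimal job order: [4, 2, 1, 5, 3]
Schedule:
  Job 4: M1 done at 4, M2 done at 12
  Job 2: M1 done at 10, M2 done at 23
  Job 1: M1 done at 18, M2 done at 35
  Job 5: M1 done at 28, M2 done at 44
  Job 3: M1 done at 38, M2 done at 50
Makespan = 50

50


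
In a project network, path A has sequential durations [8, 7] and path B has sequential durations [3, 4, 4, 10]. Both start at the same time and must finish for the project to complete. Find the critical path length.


Path A total = 8 + 7 = 15
Path B total = 3 + 4 + 4 + 10 = 21
Critical path = longest path = max(15, 21) = 21

21


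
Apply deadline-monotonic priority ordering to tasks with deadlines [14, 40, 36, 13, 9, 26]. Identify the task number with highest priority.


Sort tasks by relative deadline (ascending):
  Task 5: deadline = 9
  Task 4: deadline = 13
  Task 1: deadline = 14
  Task 6: deadline = 26
  Task 3: deadline = 36
  Task 2: deadline = 40
Priority order (highest first): [5, 4, 1, 6, 3, 2]
Highest priority task = 5

5


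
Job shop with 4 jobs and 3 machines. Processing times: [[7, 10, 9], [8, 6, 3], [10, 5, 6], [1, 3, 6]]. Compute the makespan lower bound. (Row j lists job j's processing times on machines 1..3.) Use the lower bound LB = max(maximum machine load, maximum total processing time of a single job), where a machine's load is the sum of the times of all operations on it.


Machine loads:
  Machine 1: 7 + 8 + 10 + 1 = 26
  Machine 2: 10 + 6 + 5 + 3 = 24
  Machine 3: 9 + 3 + 6 + 6 = 24
Max machine load = 26
Job totals:
  Job 1: 26
  Job 2: 17
  Job 3: 21
  Job 4: 10
Max job total = 26
Lower bound = max(26, 26) = 26

26


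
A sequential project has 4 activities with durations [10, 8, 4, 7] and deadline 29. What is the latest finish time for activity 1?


LF(activity 1) = deadline - sum of successor durations
Successors: activities 2 through 4 with durations [8, 4, 7]
Sum of successor durations = 19
LF = 29 - 19 = 10

10


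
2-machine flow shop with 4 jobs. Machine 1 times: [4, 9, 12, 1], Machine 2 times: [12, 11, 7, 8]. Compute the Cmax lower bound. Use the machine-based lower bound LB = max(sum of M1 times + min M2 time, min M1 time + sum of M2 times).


LB1 = sum(M1 times) + min(M2 times) = 26 + 7 = 33
LB2 = min(M1 times) + sum(M2 times) = 1 + 38 = 39
Lower bound = max(LB1, LB2) = max(33, 39) = 39

39


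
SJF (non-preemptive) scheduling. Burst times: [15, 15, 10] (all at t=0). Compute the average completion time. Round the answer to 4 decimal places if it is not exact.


SJF order (ascending): [10, 15, 15]
Completion times:
  Job 1: burst=10, C=10
  Job 2: burst=15, C=25
  Job 3: burst=15, C=40
Average completion = 75/3 = 25.0

25.0


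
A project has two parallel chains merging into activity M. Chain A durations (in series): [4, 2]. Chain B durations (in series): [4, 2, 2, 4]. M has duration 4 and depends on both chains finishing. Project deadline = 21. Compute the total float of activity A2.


Forward pass: ES(A2) = sum of predecessors on chain A = 4
EF = ES + duration = 4 + 2 = 6
Backward pass: LF(M) = deadline = 21; LS(M) = 21 - 4 = 17
LF(A2) = LS(M) - sum(successors on chain A) = 17 - 0 = 17
LS = LF - duration = 17 - 2 = 15
Total float = LS - ES = 15 - 4 = 11

11


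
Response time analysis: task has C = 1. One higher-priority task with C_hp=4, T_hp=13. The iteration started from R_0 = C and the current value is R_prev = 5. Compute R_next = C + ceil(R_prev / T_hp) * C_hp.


R_next = C + ceil(R_prev / T_hp) * C_hp
ceil(5 / 13) = ceil(0.3846) = 1
Interference = 1 * 4 = 4
R_next = 1 + 4 = 5
R_next = R_prev, so the iteration has converged (response time = 5).

5


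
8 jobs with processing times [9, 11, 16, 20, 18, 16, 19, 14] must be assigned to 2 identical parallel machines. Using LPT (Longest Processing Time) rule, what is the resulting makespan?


Sort jobs in decreasing order (LPT): [20, 19, 18, 16, 16, 14, 11, 9]
Assign each job to the least loaded machine:
  Machine 1: jobs [20, 16, 16, 9], load = 61
  Machine 2: jobs [19, 18, 14, 11], load = 62
Makespan = max load = 62

62


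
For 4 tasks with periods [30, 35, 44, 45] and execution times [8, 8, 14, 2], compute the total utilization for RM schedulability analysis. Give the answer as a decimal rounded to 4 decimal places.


Compute individual utilizations (exact fractions):
  Task 1: C/T = 8/30 = 4/15 (approx. 0.2667)
  Task 2: C/T = 8/35 (approx. 0.2286)
  Task 3: C/T = 14/44 = 7/22 (approx. 0.3182)
  Task 4: C/T = 2/45 (approx. 0.0444)
Total utilization U = 4/15 + 8/35 + 7/22 + 2/45 = 1189/1386
Rounded to 4 decimal places: U = 0.8579
RM (Liu & Layland) bound for 4 tasks = 0.756828; compare with U = 1189/1386 (approx. 0.857864)
bound < U <= 1, so the RM sufficient condition is not met (inconclusive; an exact test such as response-time analysis is needed).

0.8579


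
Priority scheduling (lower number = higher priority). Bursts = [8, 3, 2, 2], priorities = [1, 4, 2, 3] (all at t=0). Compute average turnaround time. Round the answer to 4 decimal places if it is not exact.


Sort by priority (ascending = highest first):
Order: [(1, 8), (2, 2), (3, 2), (4, 3)]
Completion times:
  Priority 1, burst=8, C=8
  Priority 2, burst=2, C=10
  Priority 3, burst=2, C=12
  Priority 4, burst=3, C=15
Average turnaround = 45/4 = 11.25

11.25


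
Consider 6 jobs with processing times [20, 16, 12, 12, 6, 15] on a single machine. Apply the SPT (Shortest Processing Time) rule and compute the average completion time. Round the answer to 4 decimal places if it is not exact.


Sort jobs by processing time (SPT order): [6, 12, 12, 15, 16, 20]
Compute completion times sequentially:
  Job 1: processing = 6, completes at 6
  Job 2: processing = 12, completes at 18
  Job 3: processing = 12, completes at 30
  Job 4: processing = 15, completes at 45
  Job 5: processing = 16, completes at 61
  Job 6: processing = 20, completes at 81
Sum of completion times = 241
Average completion time = 241/6 = 40.1667

40.1667


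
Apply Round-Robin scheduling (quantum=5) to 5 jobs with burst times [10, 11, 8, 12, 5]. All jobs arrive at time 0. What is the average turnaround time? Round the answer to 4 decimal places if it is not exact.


Time quantum = 5
Execution trace:
  J1 runs 5 units, time = 5
  J2 runs 5 units, time = 10
  J3 runs 5 units, time = 15
  J4 runs 5 units, time = 20
  J5 runs 5 units, time = 25
  J1 runs 5 units, time = 30
  J2 runs 5 units, time = 35
  J3 runs 3 units, time = 38
  J4 runs 5 units, time = 43
  J2 runs 1 units, time = 44
  J4 runs 2 units, time = 46
Finish times: [30, 44, 38, 46, 25]
Average turnaround = 183/5 = 36.6

36.6


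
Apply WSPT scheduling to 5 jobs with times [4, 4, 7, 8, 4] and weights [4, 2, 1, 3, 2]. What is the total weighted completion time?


Compute p/w ratios and sort ascending (WSPT): [(4, 4), (4, 2), (4, 2), (8, 3), (7, 1)]
Compute weighted completion times:
  Job (p=4,w=4): C=4, w*C=4*4=16
  Job (p=4,w=2): C=8, w*C=2*8=16
  Job (p=4,w=2): C=12, w*C=2*12=24
  Job (p=8,w=3): C=20, w*C=3*20=60
  Job (p=7,w=1): C=27, w*C=1*27=27
Total weighted completion time = 143

143


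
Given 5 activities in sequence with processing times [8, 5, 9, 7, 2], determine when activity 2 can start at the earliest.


Activity 2 starts after activities 1 through 1 complete.
Predecessor durations: [8]
ES = 8 = 8

8


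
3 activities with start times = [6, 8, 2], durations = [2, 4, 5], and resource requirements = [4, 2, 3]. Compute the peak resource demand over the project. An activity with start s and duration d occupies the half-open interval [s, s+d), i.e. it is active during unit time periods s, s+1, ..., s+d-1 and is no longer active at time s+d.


Each activity i is active on [start_i, start_i + duration_i).
Compute total resource usage per time slot:
  t=0: active resources = [], total = 0
  t=1: active resources = [], total = 0
  t=2: active resources = [3], total = 3
  t=3: active resources = [3], total = 3
  t=4: active resources = [3], total = 3
  t=5: active resources = [3], total = 3
  t=6: active resources = [4, 3], total = 7
  t=7: active resources = [4], total = 4
  t=8: active resources = [2], total = 2
  t=9: active resources = [2], total = 2
  t=10: active resources = [2], total = 2
  t=11: active resources = [2], total = 2
Peak resource demand = 7

7


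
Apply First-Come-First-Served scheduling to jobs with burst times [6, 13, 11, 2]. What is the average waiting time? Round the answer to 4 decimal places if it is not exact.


FCFS order (as given): [6, 13, 11, 2]
Waiting times:
  Job 1: wait = 0
  Job 2: wait = 6
  Job 3: wait = 19
  Job 4: wait = 30
Sum of waiting times = 55
Average waiting time = 55/4 = 13.75

13.75


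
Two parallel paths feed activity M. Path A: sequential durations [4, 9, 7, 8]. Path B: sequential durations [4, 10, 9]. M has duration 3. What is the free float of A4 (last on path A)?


ES(A4) = sum of predecessors on chain A = 20
EF(A4) = ES + duration = 20 + 8 = 28
Successor of A4 is M. ES(M) = max(sum(A), sum(B)) = max(28, 23) = 28
Free float = ES(successor) - EF(current) = 28 - 28 = 0

0


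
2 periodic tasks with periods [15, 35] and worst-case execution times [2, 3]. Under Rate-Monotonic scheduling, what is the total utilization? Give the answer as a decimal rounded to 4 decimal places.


Compute individual utilizations (exact fractions):
  Task 1: C/T = 2/15 (approx. 0.1333)
  Task 2: C/T = 3/35 (approx. 0.0857)
Total utilization U = 2/15 + 3/35 = 23/105
Rounded to 4 decimal places: U = 0.2190
RM (Liu & Layland) bound for 2 tasks = 0.828427; compare with U = 23/105 (approx. 0.219048)
U <= bound, so schedulable by RM sufficient condition.

0.2190
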